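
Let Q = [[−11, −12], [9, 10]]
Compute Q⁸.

[[1021, 1020], [−765, −764]]

tr Q = −1 and det Q = −2, so the characteristic polynomial is λ² − (−1)λ + (−2) with roots −2 and 1.
Eigenvectors give P = [[−4, −1], [3, 1]] with P⁻¹ = [[−1, −1], [3, 4]], and Q = P·diag(−2, 1)·P⁻¹.
Then Q⁸ = P·diag(256, 1)·P⁻¹ = [[−1024, −1], [768, 1]] · [[−1, −1], [3, 4]] = [[1021, 1020], [−765, −764]].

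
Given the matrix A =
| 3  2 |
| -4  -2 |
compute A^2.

[[1, 2], [-4, -4]]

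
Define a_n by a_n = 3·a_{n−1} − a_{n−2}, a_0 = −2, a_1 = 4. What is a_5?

With companion matrix Q = [[3, −1], [1, 0]], [a_n, a_{n−1}]ᵀ = Q·[a_{n−1}, a_{n−2}]ᵀ, so [a_5, a_4]ᵀ = Q⁴·[a_1, a_0]ᵀ.
Q⁴ = [[55, −21], [21, −8]], giving [a_5, a_4]ᵀ = [[262], [100]].

262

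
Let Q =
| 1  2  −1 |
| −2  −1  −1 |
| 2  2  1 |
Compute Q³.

[[−9, −16, 3], [12, 5, 9], [−14, −10, −7]]

Q² = [[−5, −2, −4], [−2, −5, 2], [0, 4, −3]]
Q³ = [[−9, −16, 3], [12, 5, 9], [−14, −10, −7]]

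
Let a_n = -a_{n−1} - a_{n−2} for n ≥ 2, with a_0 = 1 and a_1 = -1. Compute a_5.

0

With companion matrix M = [[-1, -1], [1, 0]], [a_n, a_{n−1}]ᵀ = M·[a_{n−1}, a_{n−2}]ᵀ, so [a_5, a_4]ᵀ = M⁴·[a_1, a_0]ᵀ.
M⁴ = [[-1, -1], [1, 0]], giving [a_5, a_4]ᵀ = [[0], [-1]].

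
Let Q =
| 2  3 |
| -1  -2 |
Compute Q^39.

[[2, 3], [-1, -2]]

Q² = I (check: tr Q = 0 and det Q = -1), so Q^39 = Q since 39 is odd.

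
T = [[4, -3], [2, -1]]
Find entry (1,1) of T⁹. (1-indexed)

1534

tr T = 3 and det T = 2, so the characteristic polynomial is λ² − (3)λ + (2) with roots 1 and 2.
Eigenvectors give P = [[1, -3], [1, -2]] with P⁻¹ = [[-2, 3], [-1, 1]], and T = P·diag(1, 2)·P⁻¹.
Then T⁹ = P·diag(1, 512)·P⁻¹ = [[1, -1536], [1, -1024]] · [[-2, 3], [-1, 1]] = [[1534, -1533], [1022, -1021]].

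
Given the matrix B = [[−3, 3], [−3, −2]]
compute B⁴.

B² = [[0, −15], [15, −5]]
B³ = [[45, 30], [−30, 55]]
B⁴ = [[−225, 75], [−75, −200]]

[[−225, 75], [−75, −200]]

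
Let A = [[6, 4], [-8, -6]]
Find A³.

tr A = 0 and det A = -4, so the characteristic polynomial is λ² − (0)λ + (-4) with roots 2 and -2.
Eigenvectors give P = [[-1, -1], [1, 2]] with P⁻¹ = [[-2, -1], [1, 1]], and A = P·diag(2, -2)·P⁻¹.
Then A³ = P·diag(8, -8)·P⁻¹ = [[-8, 8], [8, -16]] · [[-2, -1], [1, 1]] = [[24, 16], [-32, -24]].

[[24, 16], [-32, -24]]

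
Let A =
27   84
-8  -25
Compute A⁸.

tr A = 2 and det A = -3, so the characteristic polynomial is λ² − (2)λ + (-3) with roots -1 and 3.
Eigenvectors give P = [[-3, 7], [1, -2]] with P⁻¹ = [[2, 7], [1, 3]], and A = P·diag(-1, 3)·P⁻¹.
Then A⁸ = P·diag(1, 6561)·P⁻¹ = [[-3, 45927], [1, -13122]] · [[2, 7], [1, 3]] = [[45921, 137760], [-13120, -39359]].

[[45921, 137760], [-13120, -39359]]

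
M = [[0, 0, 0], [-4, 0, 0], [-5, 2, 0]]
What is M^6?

M is strictly triangular, hence nilpotent: M^3 = 0, so M^6 = 0.

[[0, 0, 0], [0, 0, 0], [0, 0, 0]]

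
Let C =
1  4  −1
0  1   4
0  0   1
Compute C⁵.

[[1, 20, 155], [0, 1, 20], [0, 0, 1]]

C = I + N where N = [[0, 4, −1], [0, 0, 4], [0, 0, 0]] is strictly upper-triangular, so N³ = 0.
(I + N)⁵ = I + 5·N + 10·N² = [[1, 20, 155], [0, 1, 20], [0, 0, 1]].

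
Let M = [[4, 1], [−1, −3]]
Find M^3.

[[59, 12], [−12, −25]]

M^2 = [[15, 1], [−1, 8]]
M^3 = [[59, 12], [−12, −25]]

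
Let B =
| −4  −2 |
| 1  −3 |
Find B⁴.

[[98, 294], [−147, −49]]

B² = [[14, 14], [−7, 7]]
B³ = [[−42, −70], [35, −7]]
B⁴ = [[98, 294], [−147, −49]]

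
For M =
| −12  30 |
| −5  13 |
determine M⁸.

tr M = 1 and det M = −6, so the characteristic polynomial is λ² − (1)λ + (−6) with roots 3 and −2.
Eigenvectors give P = [[2, −3], [1, −1]] with P⁻¹ = [[−1, 3], [−1, 2]], and M = P·diag(3, −2)·P⁻¹.
Then M⁸ = P·diag(6561, 256)·P⁻¹ = [[13122, −768], [6561, −256]] · [[−1, 3], [−1, 2]] = [[−12354, 37830], [−6305, 19171]].

[[−12354, 37830], [−6305, 19171]]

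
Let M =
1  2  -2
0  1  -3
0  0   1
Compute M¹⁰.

M = I + N where N = [[0, 2, -2], [0, 0, -3], [0, 0, 0]] is strictly upper-triangular, so N³ = 0.
(I + N)¹⁰ = I + 10·N + 45·N² = [[1, 20, -290], [0, 1, -30], [0, 0, 1]].

[[1, 20, -290], [0, 1, -30], [0, 0, 1]]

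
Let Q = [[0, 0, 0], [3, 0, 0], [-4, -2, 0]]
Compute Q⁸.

[[0, 0, 0], [0, 0, 0], [0, 0, 0]]

Q is strictly triangular, hence nilpotent: Q³ = 0, so Q⁸ = 0.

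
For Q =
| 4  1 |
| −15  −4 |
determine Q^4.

Q² = I (check: tr Q = 0 and det Q = −1), so Q^4 = I since 4 is even.

[[1, 0], [0, 1]]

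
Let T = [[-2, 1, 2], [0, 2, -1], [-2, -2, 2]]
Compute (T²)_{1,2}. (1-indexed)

-4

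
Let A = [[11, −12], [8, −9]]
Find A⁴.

[[241, −240], [160, −159]]

tr A = 2 and det A = −3, so the characteristic polynomial is λ² − (2)λ + (−3) with roots 3 and −1.
Eigenvectors give P = [[3, 1], [2, 1]] with P⁻¹ = [[1, −1], [−2, 3]], and A = P·diag(3, −1)·P⁻¹.
Then A⁴ = P·diag(81, 1)·P⁻¹ = [[243, 1], [162, 1]] · [[1, −1], [−2, 3]] = [[241, −240], [160, −159]].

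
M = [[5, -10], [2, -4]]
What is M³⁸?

[[5, -10], [2, -4]]

M² = M (a projection; rank 1, trace 1), so M³⁸ = M.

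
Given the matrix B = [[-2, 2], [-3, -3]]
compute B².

[[-2, -10], [15, 3]]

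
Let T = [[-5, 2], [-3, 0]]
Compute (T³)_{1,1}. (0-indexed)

tr T = -5 and det T = 6, so the characteristic polynomial is λ² − (-5)λ + (6) with roots -3 and -2.
Eigenvectors give P = [[1, -2], [1, -3]] with P⁻¹ = [[3, -2], [1, -1]], and T = P·diag(-3, -2)·P⁻¹.
Then T³ = P·diag(-27, -8)·P⁻¹ = [[-27, 16], [-27, 24]] · [[3, -2], [1, -1]] = [[-65, 38], [-57, 30]].

30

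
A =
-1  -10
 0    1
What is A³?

A² = I (check: tr A = 0 and det A = -1), so A³ = A since 3 is odd.

[[-1, -10], [0, 1]]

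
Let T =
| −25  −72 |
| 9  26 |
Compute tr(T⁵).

tr T = 1 and det T = −2, so the characteristic polynomial is λ² − (1)λ + (−2) with roots 2 and −1.
Eigenvectors give P = [[−8, −3], [3, 1]] with P⁻¹ = [[1, 3], [−3, −8]], and T = P·diag(2, −1)·P⁻¹.
Then T⁵ = P·diag(32, −1)·P⁻¹ = [[−256, 3], [96, −1]] · [[1, 3], [−3, −8]] = [[−265, −792], [99, 296]].

31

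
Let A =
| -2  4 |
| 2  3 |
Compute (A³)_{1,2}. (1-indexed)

A² = [[12, 4], [2, 17]]
A³ = [[-16, 60], [30, 59]]

60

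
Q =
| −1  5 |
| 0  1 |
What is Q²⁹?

Q² = I (check: tr Q = 0 and det Q = −1), so Q²⁹ = Q since 29 is odd.

[[−1, 5], [0, 1]]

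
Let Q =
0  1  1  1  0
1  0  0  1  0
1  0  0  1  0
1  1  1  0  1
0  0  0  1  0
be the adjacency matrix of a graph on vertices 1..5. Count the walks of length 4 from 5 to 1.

6

The number of length-4 walks from vertex 5 to vertex 1 is entry (5,1) of Q⁴, where Q is the adjacency matrix.
Q² = [[3, 1, 1, 2, 1], [1, 2, 2, 1, 1], [1, 2, 2, 1, 1], [2, 1, 1, 4, 0], [1, 1, 1, 0, 1]]
Q³ = [[4, 5, 5, 6, 2], [5, 2, 2, 6, 1], [5, 2, 2, 6, 1], [6, 6, 6, 4, 4], [2, 1, 1, 4, 0]]
Q⁴ = [[16, 10, 10, 16, 6], [10, 11, 11, 10, 6], [10, 11, 11, 10, 6], [16, 10, 10, 22, 4], [6, 6, 6, 4, 4]]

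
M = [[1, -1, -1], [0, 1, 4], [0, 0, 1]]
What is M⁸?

M = I + N where N = [[0, -1, -1], [0, 0, 4], [0, 0, 0]] is strictly upper-triangular, so N³ = 0.
(I + N)⁸ = I + 8·N + 28·N² = [[1, -8, -120], [0, 1, 32], [0, 0, 1]].

[[1, -8, -120], [0, 1, 32], [0, 0, 1]]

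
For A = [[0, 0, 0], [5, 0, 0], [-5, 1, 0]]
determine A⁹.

[[0, 0, 0], [0, 0, 0], [0, 0, 0]]

A is strictly triangular, hence nilpotent: A³ = 0, so A⁹ = 0.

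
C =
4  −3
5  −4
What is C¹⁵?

[[4, −3], [5, −4]]

C² = I (check: tr C = 0 and det C = −1), so C¹⁵ = C since 15 is odd.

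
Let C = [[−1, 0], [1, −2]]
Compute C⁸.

[[1, 0], [−255, 256]]

tr C = −3 and det C = 2, so the characteristic polynomial is λ² − (−3)λ + (2) with roots −2 and −1.
Eigenvectors give P = [[0, 1], [1, 1]] with P⁻¹ = [[−1, 1], [1, 0]], and C = P·diag(−2, −1)·P⁻¹.
Then C⁸ = P·diag(256, 1)·P⁻¹ = [[0, 1], [256, 1]] · [[−1, 1], [1, 0]] = [[1, 0], [−255, 256]].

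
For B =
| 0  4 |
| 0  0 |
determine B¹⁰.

[[0, 0], [0, 0]]

B is strictly triangular, hence nilpotent: B² = 0, so B¹⁰ = 0.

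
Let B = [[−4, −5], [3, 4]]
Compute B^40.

[[1, 0], [0, 1]]

B² = I (check: tr B = 0 and det B = −1), so B^40 = I since 40 is even.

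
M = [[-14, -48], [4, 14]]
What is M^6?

tr M = 0 and det M = -4, so the characteristic polynomial is λ² − (0)λ + (-4) with roots -2 and 2.
Eigenvectors give P = [[-4, 3], [1, -1]] with P⁻¹ = [[-1, -3], [-1, -4]], and M = P·diag(-2, 2)·P⁻¹.
Then M^6 = P·diag(64, 64)·P⁻¹ = [[-256, 192], [64, -64]] · [[-1, -3], [-1, -4]] = [[64, 0], [0, 64]].

[[64, 0], [0, 64]]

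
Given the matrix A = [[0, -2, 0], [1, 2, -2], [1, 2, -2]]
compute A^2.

[[-2, -4, 4], [0, -2, 0], [0, -2, 0]]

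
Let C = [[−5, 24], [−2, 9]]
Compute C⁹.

tr C = 4 and det C = 3, so the characteristic polynomial is λ² − (4)λ + (3) with roots 3 and 1.
Eigenvectors give P = [[3, 4], [1, 1]] with P⁻¹ = [[−1, 4], [1, −3]], and C = P·diag(3, 1)·P⁻¹.
Then C⁹ = P·diag(19683, 1)·P⁻¹ = [[59049, 4], [19683, 1]] · [[−1, 4], [1, −3]] = [[−59045, 236184], [−19682, 78729]].

[[−59045, 236184], [−19682, 78729]]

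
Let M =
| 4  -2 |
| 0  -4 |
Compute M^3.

M^2 = [[16, 0], [0, 16]]
M^3 = [[64, -32], [0, -64]]

[[64, -32], [0, -64]]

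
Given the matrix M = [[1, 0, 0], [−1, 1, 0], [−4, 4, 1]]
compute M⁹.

M = I + N where N = [[0, 0, 0], [−1, 0, 0], [−4, 4, 0]] is strictly lower-triangular, so N³ = 0.
(I + N)⁹ = I + 9·N + 36·N² = [[1, 0, 0], [−9, 1, 0], [−180, 36, 1]].

[[1, 0, 0], [−9, 1, 0], [−180, 36, 1]]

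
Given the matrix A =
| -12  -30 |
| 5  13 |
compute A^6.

[[-1266, -3990], [665, 2059]]

tr A = 1 and det A = -6, so the characteristic polynomial is λ² − (1)λ + (-6) with roots 3 and -2.
Eigenvectors give P = [[2, 3], [-1, -1]] with P⁻¹ = [[-1, -3], [1, 2]], and A = P·diag(3, -2)·P⁻¹.
Then A^6 = P·diag(729, 64)·P⁻¹ = [[1458, 192], [-729, -64]] · [[-1, -3], [1, 2]] = [[-1266, -3990], [665, 2059]].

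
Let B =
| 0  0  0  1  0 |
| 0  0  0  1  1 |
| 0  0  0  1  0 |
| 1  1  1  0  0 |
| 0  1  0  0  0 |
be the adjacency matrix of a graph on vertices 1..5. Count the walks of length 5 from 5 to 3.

The number of length-5 walks from vertex 5 to vertex 3 is entry (5,3) of B⁵, where B is the adjacency matrix.
B² = [[1, 1, 1, 0, 0], [1, 2, 1, 0, 0], [1, 1, 1, 0, 0], [0, 0, 0, 3, 1], [0, 0, 0, 1, 1]]
B³ = [[0, 0, 0, 3, 1], [0, 0, 0, 4, 2], [0, 0, 0, 3, 1], [3, 4, 3, 0, 0], [1, 2, 1, 0, 0]]
B⁴ = [[3, 4, 3, 0, 0], [4, 6, 4, 0, 0], [3, 4, 3, 0, 0], [0, 0, 0, 10, 4], [0, 0, 0, 4, 2]]
B⁵ = [[0, 0, 0, 10, 4], [0, 0, 0, 14, 6], [0, 0, 0, 10, 4], [10, 14, 10, 0, 0], [4, 6, 4, 0, 0]]

4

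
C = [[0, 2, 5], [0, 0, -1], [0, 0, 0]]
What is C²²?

C is strictly triangular, hence nilpotent: C³ = 0, so C²² = 0.

[[0, 0, 0], [0, 0, 0], [0, 0, 0]]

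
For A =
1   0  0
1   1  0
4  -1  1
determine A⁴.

[[1, 0, 0], [4, 1, 0], [10, -4, 1]]

A = I + N where N = [[0, 0, 0], [1, 0, 0], [4, -1, 0]] is strictly lower-triangular, so N³ = 0.
(I + N)⁴ = I + 4·N + 6·N² = [[1, 0, 0], [4, 1, 0], [10, -4, 1]].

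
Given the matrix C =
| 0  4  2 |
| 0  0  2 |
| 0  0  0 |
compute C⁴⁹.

[[0, 0, 0], [0, 0, 0], [0, 0, 0]]

C is strictly triangular, hence nilpotent: C³ = 0, so C⁴⁹ = 0.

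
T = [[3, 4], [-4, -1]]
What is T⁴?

[[-15, -176], [176, 161]]

T² = [[-7, 8], [-8, -15]]
T³ = [[-53, -36], [36, -17]]
T⁴ = [[-15, -176], [176, 161]]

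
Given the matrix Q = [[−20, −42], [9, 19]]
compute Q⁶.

tr Q = −1 and det Q = −2, so the characteristic polynomial is λ² − (−1)λ + (−2) with roots −2 and 1.
Eigenvectors give P = [[7, −2], [−3, 1]] with P⁻¹ = [[1, 2], [3, 7]], and Q = P·diag(−2, 1)·P⁻¹.
Then Q⁶ = P·diag(64, 1)·P⁻¹ = [[448, −2], [−192, 1]] · [[1, 2], [3, 7]] = [[442, 882], [−189, −377]].

[[442, 882], [−189, −377]]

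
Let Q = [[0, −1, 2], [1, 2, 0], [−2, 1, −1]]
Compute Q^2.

[[−5, 0, −2], [2, 3, 2], [3, 3, −3]]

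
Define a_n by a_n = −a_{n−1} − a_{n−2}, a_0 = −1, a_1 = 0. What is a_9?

With companion matrix M = [[−1, −1], [1, 0]], [a_n, a_{n−1}]ᵀ = M·[a_{n−1}, a_{n−2}]ᵀ, so [a_9, a_8]ᵀ = M^8·[a_1, a_0]ᵀ.
M^8 = [[0, 1], [−1, −1]], giving [a_9, a_8]ᵀ = [[−1], [1]].

−1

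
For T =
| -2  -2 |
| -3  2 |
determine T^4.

T^2 = [[10, 0], [0, 10]]
T^3 = [[-20, -20], [-30, 20]]
T^4 = [[100, 0], [0, 100]]

[[100, 0], [0, 100]]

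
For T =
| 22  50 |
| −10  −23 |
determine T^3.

[[148, 350], [−70, −167]]

tr T = −1 and det T = −6, so the characteristic polynomial is λ² − (−1)λ + (−6) with roots −3 and 2.
Eigenvectors give P = [[−2, 5], [1, −2]] with P⁻¹ = [[2, 5], [1, 2]], and T = P·diag(−3, 2)·P⁻¹.
Then T^3 = P·diag(−27, 8)·P⁻¹ = [[54, 40], [−27, −16]] · [[2, 5], [1, 2]] = [[148, 350], [−70, −167]].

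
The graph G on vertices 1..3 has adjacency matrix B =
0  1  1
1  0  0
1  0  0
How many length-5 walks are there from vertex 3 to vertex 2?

0

The number of length-5 walks from vertex 3 to vertex 2 is entry (3,2) of B⁵, where B is the adjacency matrix.
B² = [[2, 0, 0], [0, 1, 1], [0, 1, 1]]
B³ = [[0, 2, 2], [2, 0, 0], [2, 0, 0]]
B⁴ = [[4, 0, 0], [0, 2, 2], [0, 2, 2]]
B⁵ = [[0, 4, 4], [4, 0, 0], [4, 0, 0]]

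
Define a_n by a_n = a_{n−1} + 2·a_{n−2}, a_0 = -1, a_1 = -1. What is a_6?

-43

With companion matrix T = [[1, 2], [1, 0]], [a_n, a_{n−1}]ᵀ = T·[a_{n−1}, a_{n−2}]ᵀ, so [a_6, a_5]ᵀ = T^5·[a_1, a_0]ᵀ.
T^5 = [[21, 22], [11, 10]], giving [a_6, a_5]ᵀ = [[-43], [-21]].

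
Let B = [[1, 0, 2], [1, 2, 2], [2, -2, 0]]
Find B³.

[[5, -12, 2], [19, -12, 14], [-4, -8, -8]]

B² = [[5, -4, 2], [7, 0, 6], [0, -4, 0]]
B³ = [[5, -12, 2], [19, -12, 14], [-4, -8, -8]]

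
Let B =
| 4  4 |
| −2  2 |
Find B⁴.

[[−224, 96], [−48, −272]]

B² = [[8, 24], [−12, −4]]
B³ = [[−16, 80], [−40, −56]]
B⁴ = [[−224, 96], [−48, −272]]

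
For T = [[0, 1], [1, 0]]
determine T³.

T² = I (check: tr T = 0 and det T = -1), so T³ = T since 3 is odd.

[[0, 1], [1, 0]]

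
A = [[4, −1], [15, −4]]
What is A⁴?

A² = I (check: tr A = 0 and det A = −1), so A⁴ = I since 4 is even.

[[1, 0], [0, 1]]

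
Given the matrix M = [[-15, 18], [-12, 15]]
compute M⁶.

tr M = 0 and det M = -9, so the characteristic polynomial is λ² − (0)λ + (-9) with roots -3 and 3.
Eigenvectors give P = [[3, 1], [2, 1]] with P⁻¹ = [[1, -1], [-2, 3]], and M = P·diag(-3, 3)·P⁻¹.
Then M⁶ = P·diag(729, 729)·P⁻¹ = [[2187, 729], [1458, 729]] · [[1, -1], [-2, 3]] = [[729, 0], [0, 729]].

[[729, 0], [0, 729]]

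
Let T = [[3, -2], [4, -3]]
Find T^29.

[[3, -2], [4, -3]]

T² = I (check: tr T = 0 and det T = -1), so T^29 = T since 29 is odd.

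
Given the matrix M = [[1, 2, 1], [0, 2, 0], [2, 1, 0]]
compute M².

[[3, 7, 1], [0, 4, 0], [2, 6, 2]]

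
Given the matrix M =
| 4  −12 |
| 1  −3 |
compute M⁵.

M² = M (a projection; rank 1, trace 1), so M⁵ = M.

[[4, −12], [1, −3]]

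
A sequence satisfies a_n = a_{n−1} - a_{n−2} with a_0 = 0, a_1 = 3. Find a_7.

With companion matrix A = [[1, -1], [1, 0]], [a_n, a_{n−1}]ᵀ = A·[a_{n−1}, a_{n−2}]ᵀ, so [a_7, a_6]ᵀ = A⁶·[a_1, a_0]ᵀ.
A⁶ = [[1, 0], [0, 1]], giving [a_7, a_6]ᵀ = [[3], [0]].

3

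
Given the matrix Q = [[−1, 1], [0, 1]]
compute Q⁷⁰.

Q² = I (check: tr Q = 0 and det Q = −1), so Q⁷⁰ = I since 70 is even.

[[1, 0], [0, 1]]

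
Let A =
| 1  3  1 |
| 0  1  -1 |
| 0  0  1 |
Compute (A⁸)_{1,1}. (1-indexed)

A = I + N where N = [[0, 3, 1], [0, 0, -1], [0, 0, 0]] is strictly upper-triangular, so N³ = 0.
(I + N)⁸ = I + 8·N + 28·N² = [[1, 24, -76], [0, 1, -8], [0, 0, 1]].

1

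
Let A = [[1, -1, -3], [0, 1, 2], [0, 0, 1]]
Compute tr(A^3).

A = I + N where N = [[0, -1, -3], [0, 0, 2], [0, 0, 0]] is strictly upper-triangular, so N^3 = 0.
(I + N)^3 = I + 3·N + 3·N^2 = [[1, -3, -15], [0, 1, 6], [0, 0, 1]].

3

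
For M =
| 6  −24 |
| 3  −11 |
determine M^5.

[[1656, −5064], [633, −1931]]

tr M = −5 and det M = 6, so the characteristic polynomial is λ² − (−5)λ + (6) with roots −2 and −3.
Eigenvectors give P = [[3, 8], [1, 3]] with P⁻¹ = [[3, −8], [−1, 3]], and M = P·diag(−2, −3)·P⁻¹.
Then M^5 = P·diag(−32, −243)·P⁻¹ = [[−96, −1944], [−32, −729]] · [[3, −8], [−1, 3]] = [[1656, −5064], [633, −1931]].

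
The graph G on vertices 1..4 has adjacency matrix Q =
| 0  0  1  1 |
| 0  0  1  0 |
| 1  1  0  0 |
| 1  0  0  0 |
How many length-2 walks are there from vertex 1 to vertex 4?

0

The number of length-2 walks from vertex 1 to vertex 4 is entry (1,4) of Q^2, where Q is the adjacency matrix.
Q^2 = [[2, 1, 0, 0], [1, 1, 0, 0], [0, 0, 2, 1], [0, 0, 1, 1]]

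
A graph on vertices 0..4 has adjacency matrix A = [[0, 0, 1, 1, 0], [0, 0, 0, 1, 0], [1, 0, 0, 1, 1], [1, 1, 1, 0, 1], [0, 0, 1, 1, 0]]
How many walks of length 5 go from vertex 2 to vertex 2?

36

The number of length-5 walks from vertex 2 to vertex 2 is entry (2,2) of A⁵, where A is the adjacency matrix.
A² = [[2, 1, 1, 1, 2], [1, 1, 1, 0, 1], [1, 1, 3, 2, 1], [1, 0, 2, 4, 1], [2, 1, 1, 1, 2]]
A³ = [[2, 1, 5, 6, 2], [1, 0, 2, 4, 1], [5, 2, 4, 6, 5], [6, 4, 6, 4, 6], [2, 1, 5, 6, 2]]
A⁴ = [[11, 6, 10, 10, 11], [6, 4, 6, 4, 6], [10, 6, 16, 16, 10], [10, 4, 16, 22, 10], [11, 6, 10, 10, 11]]
A⁵ = [[20, 10, 32, 38, 20], [10, 4, 16, 22, 10], [32, 16, 36, 42, 32], [38, 22, 42, 40, 38], [20, 10, 32, 38, 20]]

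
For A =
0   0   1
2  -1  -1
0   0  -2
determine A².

[[0, 0, -2], [-2, 1, 5], [0, 0, 4]]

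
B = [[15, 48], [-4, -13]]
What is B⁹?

tr B = 2 and det B = -3, so the characteristic polynomial is λ² − (2)λ + (-3) with roots 3 and -1.
Eigenvectors give P = [[-4, 3], [1, -1]] with P⁻¹ = [[-1, -3], [-1, -4]], and B = P·diag(3, -1)·P⁻¹.
Then B⁹ = P·diag(19683, -1)·P⁻¹ = [[-78732, -3], [19683, 1]] · [[-1, -3], [-1, -4]] = [[78735, 236208], [-19684, -59053]].

[[78735, 236208], [-19684, -59053]]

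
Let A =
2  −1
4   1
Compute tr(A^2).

−3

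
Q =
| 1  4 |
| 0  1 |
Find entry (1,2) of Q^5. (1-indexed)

20

Q = I + N where N = [[0, 4], [0, 0]] is strictly upper-triangular, so N^2 = 0.
(I + N)^5 = I + 5·N = [[1, 20], [0, 1]].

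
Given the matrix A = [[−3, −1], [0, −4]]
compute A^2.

[[9, 7], [0, 16]]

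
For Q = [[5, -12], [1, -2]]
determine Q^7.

tr Q = 3 and det Q = 2, so the characteristic polynomial is λ² − (3)λ + (2) with roots 1 and 2.
Eigenvectors give P = [[3, 4], [1, 1]] with P⁻¹ = [[-1, 4], [1, -3]], and Q = P·diag(1, 2)·P⁻¹.
Then Q^7 = P·diag(1, 128)·P⁻¹ = [[3, 512], [1, 128]] · [[-1, 4], [1, -3]] = [[509, -1524], [127, -380]].

[[509, -1524], [127, -380]]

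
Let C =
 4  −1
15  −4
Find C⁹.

C² = I (check: tr C = 0 and det C = −1), so C⁹ = C since 9 is odd.

[[4, −1], [15, −4]]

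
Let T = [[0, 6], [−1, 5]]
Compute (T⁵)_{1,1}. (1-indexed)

tr T = 5 and det T = 6, so the characteristic polynomial is λ² − (5)λ + (6) with roots 2 and 3.
Eigenvectors give P = [[3, 2], [1, 1]] with P⁻¹ = [[1, −2], [−1, 3]], and T = P·diag(2, 3)·P⁻¹.
Then T⁵ = P·diag(32, 243)·P⁻¹ = [[96, 486], [32, 243]] · [[1, −2], [−1, 3]] = [[−390, 1266], [−211, 665]].

−390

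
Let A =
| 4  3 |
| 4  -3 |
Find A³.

A² = [[28, 3], [4, 21]]
A³ = [[124, 75], [100, -51]]

[[124, 75], [100, -51]]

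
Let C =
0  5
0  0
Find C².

[[0, 0], [0, 0]]

C is strictly triangular, hence nilpotent: C² = 0, so C² = 0.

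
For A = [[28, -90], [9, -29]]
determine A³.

tr A = -1 and det A = -2, so the characteristic polynomial is λ² − (-1)λ + (-2) with roots -2 and 1.
Eigenvectors give P = [[-3, 10], [-1, 3]] with P⁻¹ = [[3, -10], [1, -3]], and A = P·diag(-2, 1)·P⁻¹.
Then A³ = P·diag(-8, 1)·P⁻¹ = [[24, 10], [8, 3]] · [[3, -10], [1, -3]] = [[82, -270], [27, -89]].

[[82, -270], [27, -89]]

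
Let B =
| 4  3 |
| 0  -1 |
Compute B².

[[16, 9], [0, 1]]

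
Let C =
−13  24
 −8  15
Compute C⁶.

[[−2183, 4368], [−1456, 2913]]

tr C = 2 and det C = −3, so the characteristic polynomial is λ² − (2)λ + (−3) with roots −1 and 3.
Eigenvectors give P = [[2, −3], [1, −2]] with P⁻¹ = [[2, −3], [1, −2]], and C = P·diag(−1, 3)·P⁻¹.
Then C⁶ = P·diag(1, 729)·P⁻¹ = [[2, −2187], [1, −1458]] · [[2, −3], [1, −2]] = [[−2183, 4368], [−1456, 2913]].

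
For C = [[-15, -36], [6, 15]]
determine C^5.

tr C = 0 and det C = -9, so the characteristic polynomial is λ² − (0)λ + (-9) with roots -3 and 3.
Eigenvectors give P = [[3, -2], [-1, 1]] with P⁻¹ = [[1, 2], [1, 3]], and C = P·diag(-3, 3)·P⁻¹.
Then C^5 = P·diag(-243, 243)·P⁻¹ = [[-729, -486], [243, 243]] · [[1, 2], [1, 3]] = [[-1215, -2916], [486, 1215]].

[[-1215, -2916], [486, 1215]]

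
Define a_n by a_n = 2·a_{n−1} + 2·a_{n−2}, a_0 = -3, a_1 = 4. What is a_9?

4416

With companion matrix T = [[2, 2], [1, 0]], [a_n, a_{n−1}]ᵀ = T·[a_{n−1}, a_{n−2}]ᵀ, so [a_9, a_8]ᵀ = T^8·[a_1, a_0]ᵀ.
T^8 = [[2448, 1792], [896, 656]], giving [a_9, a_8]ᵀ = [[4416], [1616]].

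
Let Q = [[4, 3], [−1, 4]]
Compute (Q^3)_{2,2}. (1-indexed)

28

Q^2 = [[13, 24], [−8, 13]]
Q^3 = [[28, 135], [−45, 28]]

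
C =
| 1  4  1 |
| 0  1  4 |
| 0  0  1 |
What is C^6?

[[1, 24, 246], [0, 1, 24], [0, 0, 1]]

C = I + N where N = [[0, 4, 1], [0, 0, 4], [0, 0, 0]] is strictly upper-triangular, so N^3 = 0.
(I + N)^6 = I + 6·N + 15·N^2 = [[1, 24, 246], [0, 1, 24], [0, 0, 1]].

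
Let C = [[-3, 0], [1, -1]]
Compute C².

[[9, 0], [-4, 1]]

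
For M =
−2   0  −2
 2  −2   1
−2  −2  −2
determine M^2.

[[8, 4, 8], [−10, 2, −8], [4, 8, 6]]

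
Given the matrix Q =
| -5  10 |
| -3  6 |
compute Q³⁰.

Q² = Q (a projection; rank 1, trace 1), so Q³⁰ = Q.

[[-5, 10], [-3, 6]]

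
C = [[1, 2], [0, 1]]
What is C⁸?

C = I + N where N = [[0, 2], [0, 0]] is strictly upper-triangular, so N² = 0.
(I + N)⁸ = I + 8·N = [[1, 16], [0, 1]].

[[1, 16], [0, 1]]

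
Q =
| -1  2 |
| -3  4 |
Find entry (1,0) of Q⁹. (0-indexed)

-1533

tr Q = 3 and det Q = 2, so the characteristic polynomial is λ² − (3)λ + (2) with roots 1 and 2.
Eigenvectors give P = [[1, -2], [1, -3]] with P⁻¹ = [[3, -2], [1, -1]], and Q = P·diag(1, 2)·P⁻¹.
Then Q⁹ = P·diag(1, 512)·P⁻¹ = [[1, -1024], [1, -1536]] · [[3, -2], [1, -1]] = [[-1021, 1022], [-1533, 1534]].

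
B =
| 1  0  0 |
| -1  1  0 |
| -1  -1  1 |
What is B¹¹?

[[1, 0, 0], [-11, 1, 0], [44, -11, 1]]

B = I + N where N = [[0, 0, 0], [-1, 0, 0], [-1, -1, 0]] is strictly lower-triangular, so N³ = 0.
(I + N)¹¹ = I + 11·N + 55·N² = [[1, 0, 0], [-11, 1, 0], [44, -11, 1]].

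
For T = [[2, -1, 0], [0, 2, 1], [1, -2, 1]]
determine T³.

[[7, -10, -5], [5, -3, 5], [5, -15, -8]]

T² = [[4, -4, -1], [1, 2, 3], [3, -7, -1]]
T³ = [[7, -10, -5], [5, -3, 5], [5, -15, -8]]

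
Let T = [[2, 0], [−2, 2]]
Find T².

[[4, 0], [−8, 4]]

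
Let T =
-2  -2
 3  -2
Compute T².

[[-2, 8], [-12, -2]]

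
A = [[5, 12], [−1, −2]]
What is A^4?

tr A = 3 and det A = 2, so the characteristic polynomial is λ² − (3)λ + (2) with roots 2 and 1.
Eigenvectors give P = [[−4, 3], [1, −1]] with P⁻¹ = [[−1, −3], [−1, −4]], and A = P·diag(2, 1)·P⁻¹.
Then A^4 = P·diag(16, 1)·P⁻¹ = [[−64, 3], [16, −1]] · [[−1, −3], [−1, −4]] = [[61, 180], [−15, −44]].

[[61, 180], [−15, −44]]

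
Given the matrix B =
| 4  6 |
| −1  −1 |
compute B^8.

tr B = 3 and det B = 2, so the characteristic polynomial is λ² − (3)λ + (2) with roots 2 and 1.
Eigenvectors give P = [[−3, 2], [1, −1]] with P⁻¹ = [[−1, −2], [−1, −3]], and B = P·diag(2, 1)·P⁻¹.
Then B^8 = P·diag(256, 1)·P⁻¹ = [[−768, 2], [256, −1]] · [[−1, −2], [−1, −3]] = [[766, 1530], [−255, −509]].

[[766, 1530], [−255, −509]]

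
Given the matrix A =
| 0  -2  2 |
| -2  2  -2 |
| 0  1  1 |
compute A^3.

[[4, -6, 18], [-12, 10, -30], [-6, 9, -11]]

A^2 = [[4, -2, 6], [-4, 6, -10], [-2, 3, -1]]
A^3 = [[4, -6, 18], [-12, 10, -30], [-6, 9, -11]]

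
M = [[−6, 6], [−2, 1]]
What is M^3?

tr M = −5 and det M = 6, so the characteristic polynomial is λ² − (−5)λ + (6) with roots −3 and −2.
Eigenvectors give P = [[2, −3], [1, −2]] with P⁻¹ = [[2, −3], [1, −2]], and M = P·diag(−3, −2)·P⁻¹.
Then M^3 = P·diag(−27, −8)·P⁻¹ = [[−54, 24], [−27, 16]] · [[2, −3], [1, −2]] = [[−84, 114], [−38, 49]].

[[−84, 114], [−38, 49]]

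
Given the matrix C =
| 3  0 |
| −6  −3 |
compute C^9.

tr C = 0 and det C = −9, so the characteristic polynomial is λ² − (0)λ + (−9) with roots −3 and 3.
Eigenvectors give P = [[0, −1], [−1, 1]] with P⁻¹ = [[−1, −1], [−1, 0]], and C = P·diag(−3, 3)·P⁻¹.
Then C^9 = P·diag(−19683, 19683)·P⁻¹ = [[0, −19683], [19683, 19683]] · [[−1, −1], [−1, 0]] = [[19683, 0], [−39366, −19683]].

[[19683, 0], [−39366, −19683]]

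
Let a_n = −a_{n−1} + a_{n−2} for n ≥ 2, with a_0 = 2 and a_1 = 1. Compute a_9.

−8

With companion matrix B = [[−1, 1], [1, 0]], [a_n, a_{n−1}]ᵀ = B·[a_{n−1}, a_{n−2}]ᵀ, so [a_9, a_8]ᵀ = B⁸·[a_1, a_0]ᵀ.
B⁸ = [[34, −21], [−21, 13]], giving [a_9, a_8]ᵀ = [[−8], [5]].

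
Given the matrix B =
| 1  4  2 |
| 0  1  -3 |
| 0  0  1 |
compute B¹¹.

[[1, 44, -638], [0, 1, -33], [0, 0, 1]]

B = I + N where N = [[0, 4, 2], [0, 0, -3], [0, 0, 0]] is strictly upper-triangular, so N³ = 0.
(I + N)¹¹ = I + 11·N + 55·N² = [[1, 44, -638], [0, 1, -33], [0, 0, 1]].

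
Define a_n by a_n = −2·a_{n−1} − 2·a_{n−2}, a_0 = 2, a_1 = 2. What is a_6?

With companion matrix B = [[−2, −2], [1, 0]], [a_n, a_{n−1}]ᵀ = B·[a_{n−1}, a_{n−2}]ᵀ, so [a_6, a_5]ᵀ = B^5·[a_1, a_0]ᵀ.
B^5 = [[8, 8], [−4, 0]], giving [a_6, a_5]ᵀ = [[32], [−8]].

32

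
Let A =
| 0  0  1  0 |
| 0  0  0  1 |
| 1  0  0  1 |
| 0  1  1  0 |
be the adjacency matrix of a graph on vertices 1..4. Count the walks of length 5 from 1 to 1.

The number of length-5 walks from vertex 1 to vertex 1 is entry (1,1) of A⁵, where A is the adjacency matrix.
A² = [[1, 0, 0, 1], [0, 1, 1, 0], [0, 1, 2, 0], [1, 0, 0, 2]]
A³ = [[0, 1, 2, 0], [1, 0, 0, 2], [2, 0, 0, 3], [0, 2, 3, 0]]
A⁴ = [[2, 0, 0, 3], [0, 2, 3, 0], [0, 3, 5, 0], [3, 0, 0, 5]]
A⁵ = [[0, 3, 5, 0], [3, 0, 0, 5], [5, 0, 0, 8], [0, 5, 8, 0]]

0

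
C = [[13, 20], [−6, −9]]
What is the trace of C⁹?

19684

tr C = 4 and det C = 3, so the characteristic polynomial is λ² − (4)λ + (3) with roots 1 and 3.
Eigenvectors give P = [[−5, −2], [3, 1]] with P⁻¹ = [[1, 2], [−3, −5]], and C = P·diag(1, 3)·P⁻¹.
Then C⁹ = P·diag(1, 19683)·P⁻¹ = [[−5, −39366], [3, 19683]] · [[1, 2], [−3, −5]] = [[118093, 196820], [−59046, −98409]].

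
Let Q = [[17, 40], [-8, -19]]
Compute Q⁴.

tr Q = -2 and det Q = -3, so the characteristic polynomial is λ² − (-2)λ + (-3) with roots -3 and 1.
Eigenvectors give P = [[-2, -5], [1, 2]] with P⁻¹ = [[2, 5], [-1, -2]], and Q = P·diag(-3, 1)·P⁻¹.
Then Q⁴ = P·diag(81, 1)·P⁻¹ = [[-162, -5], [81, 2]] · [[2, 5], [-1, -2]] = [[-319, -800], [160, 401]].

[[-319, -800], [160, 401]]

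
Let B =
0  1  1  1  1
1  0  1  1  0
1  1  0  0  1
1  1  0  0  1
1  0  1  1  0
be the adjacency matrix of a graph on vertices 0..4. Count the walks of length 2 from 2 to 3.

The number of length-2 walks from vertex 2 to vertex 3 is entry (2,3) of B², where B is the adjacency matrix.
B² = [[4, 2, 2, 2, 2], [2, 3, 1, 1, 3], [2, 1, 3, 3, 1], [2, 1, 3, 3, 1], [2, 3, 1, 1, 3]]

3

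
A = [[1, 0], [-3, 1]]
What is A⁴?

[[1, 0], [-12, 1]]

A = I + N where N = [[0, 0], [-3, 0]] is strictly lower-triangular, so N² = 0.
(I + N)⁴ = I + 4·N = [[1, 0], [-12, 1]].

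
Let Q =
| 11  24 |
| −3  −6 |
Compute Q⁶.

tr Q = 5 and det Q = 6, so the characteristic polynomial is λ² − (5)λ + (6) with roots 2 and 3.
Eigenvectors give P = [[−8, 3], [3, −1]] with P⁻¹ = [[1, 3], [3, 8]], and Q = P·diag(2, 3)·P⁻¹.
Then Q⁶ = P·diag(64, 729)·P⁻¹ = [[−512, 2187], [192, −729]] · [[1, 3], [3, 8]] = [[6049, 15960], [−1995, −5256]].

[[6049, 15960], [−1995, −5256]]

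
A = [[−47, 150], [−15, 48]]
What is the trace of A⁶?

tr A = 1 and det A = −6, so the characteristic polynomial is λ² − (1)λ + (−6) with roots −2 and 3.
Eigenvectors give P = [[10, 3], [3, 1]] with P⁻¹ = [[1, −3], [−3, 10]], and A = P·diag(−2, 3)·P⁻¹.
Then A⁶ = P·diag(64, 729)·P⁻¹ = [[640, 2187], [192, 729]] · [[1, −3], [−3, 10]] = [[−5921, 19950], [−1995, 6714]].

793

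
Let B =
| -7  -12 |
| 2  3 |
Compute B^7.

[[-6559, -13116], [2186, 4371]]

tr B = -4 and det B = 3, so the characteristic polynomial is λ² − (-4)λ + (3) with roots -3 and -1.
Eigenvectors give P = [[3, -2], [-1, 1]] with P⁻¹ = [[1, 2], [1, 3]], and B = P·diag(-3, -1)·P⁻¹.
Then B^7 = P·diag(-2187, -1)·P⁻¹ = [[-6561, 2], [2187, -1]] · [[1, 2], [1, 3]] = [[-6559, -13116], [2186, 4371]].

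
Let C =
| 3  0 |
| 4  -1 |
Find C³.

[[27, 0], [28, -1]]

tr C = 2 and det C = -3, so the characteristic polynomial is λ² − (2)λ + (-3) with roots -1 and 3.
Eigenvectors give P = [[0, 1], [1, 1]] with P⁻¹ = [[-1, 1], [1, 0]], and C = P·diag(-1, 3)·P⁻¹.
Then C³ = P·diag(-1, 27)·P⁻¹ = [[0, 27], [-1, 27]] · [[-1, 1], [1, 0]] = [[27, 0], [28, -1]].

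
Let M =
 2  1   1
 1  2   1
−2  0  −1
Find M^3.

M^2 = [[3, 4, 2], [2, 5, 2], [−2, −2, −1]]
M^3 = [[6, 11, 5], [5, 12, 5], [−4, −6, −3]]

[[6, 11, 5], [5, 12, 5], [−4, −6, −3]]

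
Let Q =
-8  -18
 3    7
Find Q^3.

tr Q = -1 and det Q = -2, so the characteristic polynomial is λ² − (-1)λ + (-2) with roots 1 and -2.
Eigenvectors give P = [[-2, -3], [1, 1]] with P⁻¹ = [[1, 3], [-1, -2]], and Q = P·diag(1, -2)·P⁻¹.
Then Q^3 = P·diag(1, -8)·P⁻¹ = [[-2, 24], [1, -8]] · [[1, 3], [-1, -2]] = [[-26, -54], [9, 19]].

[[-26, -54], [9, 19]]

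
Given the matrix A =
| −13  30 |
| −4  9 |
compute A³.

[[−157, 390], [−52, 129]]

tr A = −4 and det A = 3, so the characteristic polynomial is λ² − (−4)λ + (3) with roots −3 and −1.
Eigenvectors give P = [[3, −5], [1, −2]] with P⁻¹ = [[2, −5], [1, −3]], and A = P·diag(−3, −1)·P⁻¹.
Then A³ = P·diag(−27, −1)·P⁻¹ = [[−81, 5], [−27, 2]] · [[2, −5], [1, −3]] = [[−157, 390], [−52, 129]].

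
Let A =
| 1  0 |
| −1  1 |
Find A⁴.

[[1, 0], [−4, 1]]

A = I + N where N = [[0, 0], [−1, 0]] is strictly lower-triangular, so N² = 0.
(I + N)⁴ = I + 4·N = [[1, 0], [−4, 1]].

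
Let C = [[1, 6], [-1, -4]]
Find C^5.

tr C = -3 and det C = 2, so the characteristic polynomial is λ² − (-3)λ + (2) with roots -2 and -1.
Eigenvectors give P = [[-2, 3], [1, -1]] with P⁻¹ = [[1, 3], [1, 2]], and C = P·diag(-2, -1)·P⁻¹.
Then C^5 = P·diag(-32, -1)·P⁻¹ = [[64, -3], [-32, 1]] · [[1, 3], [1, 2]] = [[61, 186], [-31, -94]].

[[61, 186], [-31, -94]]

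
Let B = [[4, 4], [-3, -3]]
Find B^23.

B² = B (a projection; rank 1, trace 1), so B^23 = B.

[[4, 4], [-3, -3]]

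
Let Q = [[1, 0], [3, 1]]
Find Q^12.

Q = I + N where N = [[0, 0], [3, 0]] is strictly lower-triangular, so N^2 = 0.
(I + N)^12 = I + 12·N = [[1, 0], [36, 1]].

[[1, 0], [36, 1]]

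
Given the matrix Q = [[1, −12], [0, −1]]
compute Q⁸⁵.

[[1, −12], [0, −1]]

Q² = I (check: tr Q = 0 and det Q = −1), so Q⁸⁵ = Q since 85 is odd.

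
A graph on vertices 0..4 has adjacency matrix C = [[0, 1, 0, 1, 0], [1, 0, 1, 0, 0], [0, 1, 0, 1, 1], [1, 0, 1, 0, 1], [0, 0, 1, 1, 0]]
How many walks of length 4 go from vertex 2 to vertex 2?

15

The number of length-4 walks from vertex 2 to vertex 2 is entry (2,2) of C^4, where C is the adjacency matrix.
C^2 = [[2, 0, 2, 0, 1], [0, 2, 0, 2, 1], [2, 0, 3, 1, 1], [0, 2, 1, 3, 1], [1, 1, 1, 1, 2]]
C^3 = [[0, 4, 1, 5, 2], [4, 0, 5, 1, 2], [1, 5, 2, 6, 4], [5, 1, 6, 2, 4], [2, 2, 4, 4, 2]]
C^4 = [[9, 1, 11, 3, 6], [1, 9, 3, 11, 6], [11, 3, 15, 7, 8], [3, 11, 7, 15, 8], [6, 6, 8, 8, 8]]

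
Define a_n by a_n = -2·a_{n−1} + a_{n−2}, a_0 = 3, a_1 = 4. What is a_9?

With companion matrix A = [[-2, 1], [1, 0]], [a_n, a_{n−1}]ᵀ = A·[a_{n−1}, a_{n−2}]ᵀ, so [a_9, a_8]ᵀ = A^8·[a_1, a_0]ᵀ.
A^8 = [[985, -408], [-408, 169]], giving [a_9, a_8]ᵀ = [[2716], [-1125]].

2716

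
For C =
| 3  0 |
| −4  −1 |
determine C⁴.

[[81, 0], [−80, 1]]

C² = [[9, 0], [−8, 1]]
C³ = [[27, 0], [−28, −1]]
C⁴ = [[81, 0], [−80, 1]]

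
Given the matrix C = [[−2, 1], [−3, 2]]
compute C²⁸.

C² = I (check: tr C = 0 and det C = −1), so C²⁸ = I since 28 is even.

[[1, 0], [0, 1]]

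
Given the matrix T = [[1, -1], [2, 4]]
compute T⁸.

tr T = 5 and det T = 6, so the characteristic polynomial is λ² − (5)λ + (6) with roots 3 and 2.
Eigenvectors give P = [[-1, 1], [2, -1]] with P⁻¹ = [[1, 1], [2, 1]], and T = P·diag(3, 2)·P⁻¹.
Then T⁸ = P·diag(6561, 256)·P⁻¹ = [[-6561, 256], [13122, -256]] · [[1, 1], [2, 1]] = [[-6049, -6305], [12610, 12866]].

[[-6049, -6305], [12610, 12866]]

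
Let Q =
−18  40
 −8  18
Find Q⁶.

[[64, 0], [0, 64]]

tr Q = 0 and det Q = −4, so the characteristic polynomial is λ² − (0)λ + (−4) with roots 2 and −2.
Eigenvectors give P = [[−2, 5], [−1, 2]] with P⁻¹ = [[2, −5], [1, −2]], and Q = P·diag(2, −2)·P⁻¹.
Then Q⁶ = P·diag(64, 64)·P⁻¹ = [[−128, 320], [−64, 128]] · [[2, −5], [1, −2]] = [[64, 0], [0, 64]].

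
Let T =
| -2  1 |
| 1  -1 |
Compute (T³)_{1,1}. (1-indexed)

-13

T² = [[5, -3], [-3, 2]]
T³ = [[-13, 8], [8, -5]]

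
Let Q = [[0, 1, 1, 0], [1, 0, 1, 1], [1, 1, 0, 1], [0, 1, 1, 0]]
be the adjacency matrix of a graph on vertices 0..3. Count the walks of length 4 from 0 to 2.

9

The number of length-4 walks from vertex 0 to vertex 2 is entry (0,2) of Q^4, where Q is the adjacency matrix.
Q^2 = [[2, 1, 1, 2], [1, 3, 2, 1], [1, 2, 3, 1], [2, 1, 1, 2]]
Q^3 = [[2, 5, 5, 2], [5, 4, 5, 5], [5, 5, 4, 5], [2, 5, 5, 2]]
Q^4 = [[10, 9, 9, 10], [9, 15, 14, 9], [9, 14, 15, 9], [10, 9, 9, 10]]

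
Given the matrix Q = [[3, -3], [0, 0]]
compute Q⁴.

[[81, -81], [0, 0]]

Q² = [[9, -9], [0, 0]]
Q³ = [[27, -27], [0, 0]]
Q⁴ = [[81, -81], [0, 0]]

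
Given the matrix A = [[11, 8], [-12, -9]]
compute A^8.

tr A = 2 and det A = -3, so the characteristic polynomial is λ² − (2)λ + (-3) with roots 3 and -1.
Eigenvectors give P = [[-1, -2], [1, 3]] with P⁻¹ = [[-3, -2], [1, 1]], and A = P·diag(3, -1)·P⁻¹.
Then A^8 = P·diag(6561, 1)·P⁻¹ = [[-6561, -2], [6561, 3]] · [[-3, -2], [1, 1]] = [[19681, 13120], [-19680, -13119]].

[[19681, 13120], [-19680, -13119]]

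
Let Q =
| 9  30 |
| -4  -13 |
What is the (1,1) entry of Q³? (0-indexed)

-157

tr Q = -4 and det Q = 3, so the characteristic polynomial is λ² − (-4)λ + (3) with roots -1 and -3.
Eigenvectors give P = [[-3, -5], [1, 2]] with P⁻¹ = [[-2, -5], [1, 3]], and Q = P·diag(-1, -3)·P⁻¹.
Then Q³ = P·diag(-1, -27)·P⁻¹ = [[3, 135], [-1, -54]] · [[-2, -5], [1, 3]] = [[129, 390], [-52, -157]].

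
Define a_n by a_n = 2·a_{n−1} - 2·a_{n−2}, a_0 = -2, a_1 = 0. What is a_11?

With companion matrix A = [[2, -2], [1, 0]], [a_n, a_{n−1}]ᵀ = A·[a_{n−1}, a_{n−2}]ᵀ, so [a_11, a_10]ᵀ = A¹⁰·[a_1, a_0]ᵀ.
A¹⁰ = [[32, -64], [32, -32]], giving [a_11, a_10]ᵀ = [[128], [64]].

128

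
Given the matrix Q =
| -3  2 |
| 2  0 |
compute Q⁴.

[[205, -102], [-102, 52]]

Q² = [[13, -6], [-6, 4]]
Q³ = [[-51, 26], [26, -12]]
Q⁴ = [[205, -102], [-102, 52]]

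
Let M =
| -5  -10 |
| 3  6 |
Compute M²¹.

M² = M (a projection; rank 1, trace 1), so M²¹ = M.

[[-5, -10], [3, 6]]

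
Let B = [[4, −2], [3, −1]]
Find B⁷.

tr B = 3 and det B = 2, so the characteristic polynomial is λ² − (3)λ + (2) with roots 2 and 1.
Eigenvectors give P = [[−1, −2], [−1, −3]] with P⁻¹ = [[−3, 2], [1, −1]], and B = P·diag(2, 1)·P⁻¹.
Then B⁷ = P·diag(128, 1)·P⁻¹ = [[−128, −2], [−128, −3]] · [[−3, 2], [1, −1]] = [[382, −254], [381, −253]].

[[382, −254], [381, −253]]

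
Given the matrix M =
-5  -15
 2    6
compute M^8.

[[-5, -15], [2, 6]]

M² = M (a projection; rank 1, trace 1), so M^8 = M.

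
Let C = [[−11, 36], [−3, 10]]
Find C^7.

[[−515, 1548], [−129, 388]]

tr C = −1 and det C = −2, so the characteristic polynomial is λ² − (−1)λ + (−2) with roots 1 and −2.
Eigenvectors give P = [[−3, −4], [−1, −1]] with P⁻¹ = [[1, −4], [−1, 3]], and C = P·diag(1, −2)·P⁻¹.
Then C^7 = P·diag(1, −128)·P⁻¹ = [[−3, 512], [−1, 128]] · [[1, −4], [−1, 3]] = [[−515, 1548], [−129, 388]].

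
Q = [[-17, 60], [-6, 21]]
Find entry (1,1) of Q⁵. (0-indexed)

tr Q = 4 and det Q = 3, so the characteristic polynomial is λ² − (4)λ + (3) with roots 1 and 3.
Eigenvectors give P = [[10, -3], [3, -1]] with P⁻¹ = [[1, -3], [3, -10]], and Q = P·diag(1, 3)·P⁻¹.
Then Q⁵ = P·diag(1, 243)·P⁻¹ = [[10, -729], [3, -243]] · [[1, -3], [3, -10]] = [[-2177, 7260], [-726, 2421]].

2421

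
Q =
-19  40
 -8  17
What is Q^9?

[[-98419, 196840], [-39368, 78737]]

tr Q = -2 and det Q = -3, so the characteristic polynomial is λ² − (-2)λ + (-3) with roots -3 and 1.
Eigenvectors give P = [[-5, -2], [-2, -1]] with P⁻¹ = [[-1, 2], [2, -5]], and Q = P·diag(-3, 1)·P⁻¹.
Then Q^9 = P·diag(-19683, 1)·P⁻¹ = [[98415, -2], [39366, -1]] · [[-1, 2], [2, -5]] = [[-98419, 196840], [-39368, 78737]].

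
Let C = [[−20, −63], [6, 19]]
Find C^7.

[[−902, −2709], [258, 775]]

tr C = −1 and det C = −2, so the characteristic polynomial is λ² − (−1)λ + (−2) with roots −2 and 1.
Eigenvectors give P = [[7, −3], [−2, 1]] with P⁻¹ = [[1, 3], [2, 7]], and C = P·diag(−2, 1)·P⁻¹.
Then C^7 = P·diag(−128, 1)·P⁻¹ = [[−896, −3], [256, 1]] · [[1, 3], [2, 7]] = [[−902, −2709], [258, 775]].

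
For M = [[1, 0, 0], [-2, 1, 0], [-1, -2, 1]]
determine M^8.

M = I + N where N = [[0, 0, 0], [-2, 0, 0], [-1, -2, 0]] is strictly lower-triangular, so N^3 = 0.
(I + N)^8 = I + 8·N + 28·N^2 = [[1, 0, 0], [-16, 1, 0], [104, -16, 1]].

[[1, 0, 0], [-16, 1, 0], [104, -16, 1]]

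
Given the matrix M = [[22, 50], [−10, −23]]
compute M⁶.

[[−2596, −6650], [1330, 3389]]

tr M = −1 and det M = −6, so the characteristic polynomial is λ² − (−1)λ + (−6) with roots −3 and 2.
Eigenvectors give P = [[−2, 5], [1, −2]] with P⁻¹ = [[2, 5], [1, 2]], and M = P·diag(−3, 2)·P⁻¹.
Then M⁶ = P·diag(729, 64)·P⁻¹ = [[−1458, 320], [729, −128]] · [[2, 5], [1, 2]] = [[−2596, −6650], [1330, 3389]].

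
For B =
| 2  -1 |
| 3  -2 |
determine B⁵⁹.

[[2, -1], [3, -2]]

B² = I (check: tr B = 0 and det B = -1), so B⁵⁹ = B since 59 is odd.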